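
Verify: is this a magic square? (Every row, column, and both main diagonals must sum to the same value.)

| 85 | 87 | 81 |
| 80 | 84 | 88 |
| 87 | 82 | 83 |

Row 1: 85 + 87 + 81 = 253.
Row 2: 80 + 84 + 88 = 252.
Row 3: 87 + 82 + 83 = 252.
Column 1: 85 + 80 + 87 = 252.
Column 2: 87 + 84 + 82 = 253.
Column 3: 81 + 88 + 83 = 252.
Main diagonal: 85 + 84 + 83 = 252.
Anti-diagonal: 81 + 84 + 87 = 252.

No — row 1 sums to 253 but anti-diagonal sums to 252.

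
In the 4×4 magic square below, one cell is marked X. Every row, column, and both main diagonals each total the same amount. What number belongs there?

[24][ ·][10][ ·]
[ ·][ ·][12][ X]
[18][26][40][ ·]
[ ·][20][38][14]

Column 3 is complete and sums to 100; that is the magic constant.
Row 3 must total 100; the given cells sum to 84, so (3,4) = 16.
The remaining cell in row 4 is (4,1) = 100 − 72 = 28.
Column 1: 24 + 18 + 28 + ? = 100, so (2,1) = 30.
Main diagonal: 24 + 40 + 14 + ? = 100, so (2,2) = 22.
Anti-diagonal: 12 + 26 + 28 + ? = 100, so (1,4) = 34.
Using row 1: 24 + 10 + 34 + ? → (1,2) = 100 − 68 = 32.
Row 2 must total 100; the given cells sum to 64, so (2,4) = 36.

36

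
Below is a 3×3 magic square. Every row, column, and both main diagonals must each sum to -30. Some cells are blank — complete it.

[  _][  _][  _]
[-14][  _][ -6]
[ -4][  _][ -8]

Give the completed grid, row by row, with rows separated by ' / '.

Row 2: -14 + (-6) + ? = -30, so (2,2) = -10.
Row 3: -4 + (-8) + ? = -30, so (3,2) = -18.
Column 1 must total -30; the given cells sum to -18, so (1,1) = -12.
Column 2 must total -30; the given cells sum to -28, so (1,2) = -2.
Column 3: -6 + (-8) + ? = -30, so (1,3) = -16.

-12 -2 -16 / -14 -10 -6 / -4 -18 -8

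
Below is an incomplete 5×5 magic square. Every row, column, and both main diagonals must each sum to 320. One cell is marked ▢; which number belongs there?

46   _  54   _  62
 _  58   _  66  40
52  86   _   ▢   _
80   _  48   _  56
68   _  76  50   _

44

Using column 1: 46 + 52 + 80 + 68 + ? → (2,1) = 320 − 246 = 74.
Row 2 needs 320; the known cells sum to 238, so (2,3) = 82.
The remaining cell in column 3 is (3,3) = 320 − 260 = 60.
Anti-diagonal must total 320; the given cells sum to 256, so (4,2) = 64.
The remaining cell in row 4 is (4,4) = 320 − 248 = 72.
Main diagonal needs 320; the known cells sum to 236, so (5,5) = 84.
Row 5 must total 320; the given cells sum to 278, so (5,2) = 42.
The remaining cell in column 2 is (1,2) = 320 − 250 = 70.
Using column 5: 62 + 40 + 56 + 84 + ? → (3,5) = 320 − 242 = 78.
Row 1 must total 320; the given cells sum to 232, so (1,4) = 88.
Using row 3: 52 + 86 + 60 + 78 + ? → (3,4) = 320 − 276 = 44.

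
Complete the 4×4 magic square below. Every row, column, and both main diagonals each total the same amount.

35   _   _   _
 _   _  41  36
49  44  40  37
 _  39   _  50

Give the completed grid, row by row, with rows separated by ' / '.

Row 3 is already complete: 49 + 44 + 40 + 37 = 170, so that is the magic constant.
From column 4, 170 − (36 + 37 + 50) gives (1,4) = 47.
The remaining cell in main diagonal is (2,2) = 170 − 125 = 45.
Anti-diagonal needs 170; the known cells sum to 132, so (4,1) = 38.
Row 2: 45 + 41 + 36 + ? = 170, so (2,1) = 48.
The remaining cell in row 4 is (4,3) = 170 − 127 = 43.
The remaining cell in column 2 is (1,2) = 170 − 128 = 42.
Column 3 needs 170; the known cells sum to 124, so (1,3) = 46.

35 42 46 47 / 48 45 41 36 / 49 44 40 37 / 38 39 43 50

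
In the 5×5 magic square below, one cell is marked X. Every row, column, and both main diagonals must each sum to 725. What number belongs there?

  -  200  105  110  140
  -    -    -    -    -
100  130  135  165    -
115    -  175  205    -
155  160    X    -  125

The remaining cell in row 1 is (1,1) = 725 − 555 = 170.
Using row 3: 100 + 130 + 135 + 165 + ? → (3,5) = 725 − 530 = 195.
Column 1: 170 + 100 + 115 + 155 + ? = 725, so (2,1) = 185.
The remaining cell in main diagonal is (2,2) = 725 − 635 = 90.
Using column 2: 200 + 90 + 130 + 160 + ? → (4,2) = 725 − 580 = 145.
Anti-diagonal: 140 + 135 + 145 + 155 + ? = 725, so (2,4) = 150.
Row 4 must total 725; the given cells sum to 640, so (4,5) = 85.
From column 4, 725 − (110 + 150 + 165 + 205) gives (5,4) = 95.
Column 5 must total 725; the given cells sum to 545, so (2,5) = 180.
Row 2 needs 725; the known cells sum to 605, so (2,3) = 120.
From row 5, 725 − (155 + 160 + 95 + 125) gives (5,3) = 190.

190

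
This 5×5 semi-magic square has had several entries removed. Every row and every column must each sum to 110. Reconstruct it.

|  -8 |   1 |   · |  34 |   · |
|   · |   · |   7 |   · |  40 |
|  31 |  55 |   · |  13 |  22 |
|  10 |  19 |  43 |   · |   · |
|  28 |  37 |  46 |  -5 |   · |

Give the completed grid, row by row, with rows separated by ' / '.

Row 3 needs 110; the known cells sum to 121, so (3,3) = -11.
From row 5, 110 − (28 + 37 + 46 + (-5)) gives (5,5) = 4.
Column 1 must total 110; the given cells sum to 61, so (2,1) = 49.
The remaining cell in column 2 is (2,2) = 110 − 112 = -2.
Column 3 must total 110; the given cells sum to 85, so (1,3) = 25.
Using row 1: -8 + 1 + 25 + 34 + ? → (1,5) = 110 − 52 = 58.
Using row 2: 49 + (-2) + 7 + 40 + ? → (2,4) = 110 − 94 = 16.
From column 4, 110 − (34 + 16 + 13 + (-5)) gives (4,4) = 52.
From column 5, 110 − (58 + 40 + 22 + 4) gives (4,5) = -14.

-8 1 25 34 58 / 49 -2 7 16 40 / 31 55 -11 13 22 / 10 19 43 52 -14 / 28 37 46 -5 4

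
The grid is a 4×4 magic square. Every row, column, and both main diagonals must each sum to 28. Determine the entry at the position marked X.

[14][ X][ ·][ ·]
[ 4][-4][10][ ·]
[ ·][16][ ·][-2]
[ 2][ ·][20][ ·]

Row 2: 4 + (-4) + 10 + ? = 28, so (2,4) = 18.
From column 1, 28 − (14 + 4 + 2) gives (3,1) = 8.
From anti-diagonal, 28 − (10 + 16 + 2) gives (1,4) = 0.
The remaining cell in row 3 is (3,3) = 28 − 22 = 6.
Column 3: 10 + 6 + 20 + ? = 28, so (1,3) = -8.
Using column 4: 0 + 18 + (-2) + ? → (4,4) = 28 − 16 = 12.
Row 1 needs 28; the known cells sum to 6, so (1,2) = 22.

22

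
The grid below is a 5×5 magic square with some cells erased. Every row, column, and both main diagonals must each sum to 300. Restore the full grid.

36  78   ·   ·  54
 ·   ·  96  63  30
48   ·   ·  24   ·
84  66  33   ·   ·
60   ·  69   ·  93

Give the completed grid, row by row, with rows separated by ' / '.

36 78 45 87 54 / 72 39 96 63 30 / 48 90 57 24 81 / 84 66 33 75 42 / 60 27 69 51 93

From column 1, 300 − (36 + 48 + 84 + 60) gives (2,1) = 72.
From anti-diagonal, 300 − (54 + 63 + 66 + 60) gives (3,3) = 57.
From row 2, 300 − (72 + 96 + 63 + 30) gives (2,2) = 39.
From column 3, 300 − (96 + 57 + 33 + 69) gives (1,3) = 45.
Main diagonal needs 300; the known cells sum to 225, so (4,4) = 75.
Using row 1: 36 + 78 + 45 + 54 + ? → (1,4) = 300 − 213 = 87.
Row 4 must total 300; the given cells sum to 258, so (4,5) = 42.
Column 4 needs 300; the known cells sum to 249, so (5,4) = 51.
The remaining cell in column 5 is (3,5) = 300 − 219 = 81.
Row 3 must total 300; the given cells sum to 210, so (3,2) = 90.
From row 5, 300 − (60 + 69 + 51 + 93) gives (5,2) = 27.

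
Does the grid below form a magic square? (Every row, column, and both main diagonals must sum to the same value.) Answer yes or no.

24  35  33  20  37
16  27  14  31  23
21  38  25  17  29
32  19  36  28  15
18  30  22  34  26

No — column 3 sums to 130 but row 2 sums to 111.

Row 1: 24 + 35 + 33 + 20 + 37 = 149.
Row 2: 16 + 27 + 14 + 31 + 23 = 111.
Row 3: 21 + 38 + 25 + 17 + 29 = 130.
Row 4: 32 + 19 + 36 + 28 + 15 = 130.
Row 5: 18 + 30 + 22 + 34 + 26 = 130.
Column 1: 24 + 16 + 21 + 32 + 18 = 111.
Column 2: 35 + 27 + 38 + 19 + 30 = 149.
Column 3: 33 + 14 + 25 + 36 + 22 = 130.
Column 4: 20 + 31 + 17 + 28 + 34 = 130.
Column 5: 37 + 23 + 29 + 15 + 26 = 130.
Main diagonal: 24 + 27 + 25 + 28 + 26 = 130.
Anti-diagonal: 37 + 31 + 25 + 19 + 18 = 130.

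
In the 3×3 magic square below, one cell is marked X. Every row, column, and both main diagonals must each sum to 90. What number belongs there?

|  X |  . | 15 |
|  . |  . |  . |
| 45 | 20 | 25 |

35

From column 3, 90 − (15 + 25) gives (2,3) = 50.
Anti-diagonal: 15 + 45 + ? = 90, so (2,2) = 30.
The remaining cell in row 2 is (2,1) = 90 − 80 = 10.
Column 1 needs 90; the known cells sum to 55, so (1,1) = 35.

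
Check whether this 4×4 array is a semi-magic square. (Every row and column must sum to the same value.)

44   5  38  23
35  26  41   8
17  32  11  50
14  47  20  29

Yes

Row 1: 44 + 5 + 38 + 23 = 110.
Row 2: 35 + 26 + 41 + 8 = 110.
Row 3: 17 + 32 + 11 + 50 = 110.
Row 4: 14 + 47 + 20 + 29 = 110.
Column 1: 44 + 35 + 17 + 14 = 110.
Column 2: 5 + 26 + 32 + 47 = 110.
Column 3: 38 + 41 + 11 + 20 = 110.
Column 4: 23 + 8 + 50 + 29 = 110.
All lines sum to 110.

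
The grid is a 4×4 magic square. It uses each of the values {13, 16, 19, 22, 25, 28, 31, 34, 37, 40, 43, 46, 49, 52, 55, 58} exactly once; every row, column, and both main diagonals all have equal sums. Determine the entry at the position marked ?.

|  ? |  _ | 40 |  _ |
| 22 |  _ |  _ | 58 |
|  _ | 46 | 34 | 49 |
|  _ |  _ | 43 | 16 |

The 16 entries sum to 568, so each line sums to 568/4 = 142.
Using row 3: 46 + 34 + 49 + ? → (3,1) = 142 − 129 = 13.
Column 3: 40 + 34 + 43 + ? = 142, so (2,3) = 25.
Column 4 needs 142; the known cells sum to 123, so (1,4) = 19.
Using anti-diagonal: 19 + 25 + 46 + ? → (4,1) = 142 − 90 = 52.
Row 2 must total 142; the given cells sum to 105, so (2,2) = 37.
The remaining cell in row 4 is (4,2) = 142 − 111 = 31.
The remaining cell in column 1 is (1,1) = 142 − 87 = 55.

55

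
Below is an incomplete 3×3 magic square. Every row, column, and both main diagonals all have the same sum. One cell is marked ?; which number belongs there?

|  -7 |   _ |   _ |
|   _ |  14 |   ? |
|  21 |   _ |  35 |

Main diagonal is complete and sums to 42; that is the magic constant.
Row 3 needs 42; the known cells sum to 56, so (3,2) = -14.
Using column 1: -7 + 21 + ? → (2,1) = 42 − 14 = 28.
From column 2, 42 − (14 + (-14)) gives (1,2) = 42.
Anti-diagonal must total 42; the given cells sum to 35, so (1,3) = 7.
Row 2 needs 42; the known cells sum to 42, so (2,3) = 0.

0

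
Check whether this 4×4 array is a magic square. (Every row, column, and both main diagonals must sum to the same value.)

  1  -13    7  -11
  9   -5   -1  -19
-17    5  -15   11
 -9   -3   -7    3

Row 1: 1 + (-13) + 7 + (-11) = -16.
Row 2: 9 + (-5) + (-1) + (-19) = -16.
Row 3: -17 + 5 + (-15) + 11 = -16.
Row 4: -9 + (-3) + (-7) + 3 = -16.
Column 1: 1 + 9 + (-17) + (-9) = -16.
Column 2: -13 + (-5) + 5 + (-3) = -16.
Column 3: 7 + (-1) + (-15) + (-7) = -16.
Column 4: -11 + (-19) + 11 + 3 = -16.
Main diagonal: 1 + (-5) + (-15) + 3 = -16.
Anti-diagonal: -11 + (-1) + 5 + (-9) = -16.
All lines sum to -16.

Yes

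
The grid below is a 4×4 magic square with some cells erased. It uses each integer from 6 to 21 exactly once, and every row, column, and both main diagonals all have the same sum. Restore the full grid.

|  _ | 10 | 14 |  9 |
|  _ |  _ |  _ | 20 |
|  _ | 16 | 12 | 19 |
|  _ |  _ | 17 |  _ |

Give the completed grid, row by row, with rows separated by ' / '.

21 10 14 9 / 8 15 11 20 / 7 16 12 19 / 18 13 17 6

The entries are 6 through 21, which sum to 216, so each line sums to 216/4 = 54.
Using row 1: 10 + 14 + 9 + ? → (1,1) = 54 − 33 = 21.
Row 3: 16 + 12 + 19 + ? = 54, so (3,1) = 7.
Column 3 needs 54; the known cells sum to 43, so (2,3) = 11.
From column 4, 54 − (9 + 20 + 19) gives (4,4) = 6.
From main diagonal, 54 − (21 + 12 + 6) gives (2,2) = 15.
From anti-diagonal, 54 − (9 + 11 + 16) gives (4,1) = 18.
The remaining cell in row 2 is (2,1) = 54 − 46 = 8.
Row 4 needs 54; the known cells sum to 41, so (4,2) = 13.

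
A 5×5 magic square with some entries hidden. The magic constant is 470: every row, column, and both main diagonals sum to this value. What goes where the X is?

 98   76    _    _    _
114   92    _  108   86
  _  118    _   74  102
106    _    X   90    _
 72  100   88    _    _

The remaining cell in row 2 is (2,3) = 470 − 400 = 70.
Column 1 needs 470; the known cells sum to 390, so (3,1) = 80.
Using column 2: 76 + 92 + 118 + 100 + ? → (4,2) = 470 − 386 = 84.
Row 3: 80 + 118 + 74 + 102 + ? = 470, so (3,3) = 96.
Using main diagonal: 98 + 92 + 96 + 90 + ? → (5,5) = 470 − 376 = 94.
Anti-diagonal must total 470; the given cells sum to 360, so (1,5) = 110.
Row 5 needs 470; the known cells sum to 354, so (5,4) = 116.
Column 4 must total 470; the given cells sum to 388, so (1,4) = 82.
Column 5 needs 470; the known cells sum to 392, so (4,5) = 78.
The remaining cell in row 1 is (1,3) = 470 − 366 = 104.
From row 4, 470 − (106 + 84 + 90 + 78) gives (4,3) = 112.

112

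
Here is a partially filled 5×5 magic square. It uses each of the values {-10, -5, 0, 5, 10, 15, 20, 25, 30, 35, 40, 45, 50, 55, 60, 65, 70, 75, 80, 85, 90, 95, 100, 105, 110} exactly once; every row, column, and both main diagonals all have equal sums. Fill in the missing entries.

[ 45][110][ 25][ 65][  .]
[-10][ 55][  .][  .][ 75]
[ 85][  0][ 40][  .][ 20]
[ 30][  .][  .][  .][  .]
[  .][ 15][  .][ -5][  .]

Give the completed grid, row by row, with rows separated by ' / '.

45 110 25 65 5 / -10 55 95 35 75 / 85 0 40 105 20 / 30 70 10 50 90 / 100 15 80 -5 60

The 25 entries sum to 1250, so each line sums to 1250/5 = 250.
Row 1 must total 250; the given cells sum to 245, so (1,5) = 5.
The remaining cell in row 3 is (3,4) = 250 − 145 = 105.
Using column 1: 45 + (-10) + 85 + 30 + ? → (5,1) = 250 − 150 = 100.
Column 2 must total 250; the given cells sum to 180, so (4,2) = 70.
The remaining cell in anti-diagonal is (2,4) = 250 − 215 = 35.
Row 2: -10 + 55 + 35 + 75 + ? = 250, so (2,3) = 95.
Using column 4: 65 + 35 + 105 + (-5) + ? → (4,4) = 250 − 200 = 50.
The remaining cell in main diagonal is (5,5) = 250 − 190 = 60.
Row 5: 100 + 15 + (-5) + 60 + ? = 250, so (5,3) = 80.
Using column 3: 25 + 95 + 40 + 80 + ? → (4,3) = 250 − 240 = 10.
Column 5 must total 250; the given cells sum to 160, so (4,5) = 90.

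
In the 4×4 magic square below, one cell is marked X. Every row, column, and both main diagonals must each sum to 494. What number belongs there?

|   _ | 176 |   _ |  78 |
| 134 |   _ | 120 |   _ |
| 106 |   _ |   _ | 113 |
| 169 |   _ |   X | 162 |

71

Column 1: 134 + 106 + 169 + ? = 494, so (1,1) = 85.
Using column 4: 78 + 113 + 162 + ? → (2,4) = 494 − 353 = 141.
The remaining cell in anti-diagonal is (3,2) = 494 − 367 = 127.
Using row 1: 85 + 176 + 78 + ? → (1,3) = 494 − 339 = 155.
The remaining cell in row 2 is (2,2) = 494 − 395 = 99.
From row 3, 494 − (106 + 127 + 113) gives (3,3) = 148.
The remaining cell in column 2 is (4,2) = 494 − 402 = 92.
Using column 3: 155 + 120 + 148 + ? → (4,3) = 494 − 423 = 71.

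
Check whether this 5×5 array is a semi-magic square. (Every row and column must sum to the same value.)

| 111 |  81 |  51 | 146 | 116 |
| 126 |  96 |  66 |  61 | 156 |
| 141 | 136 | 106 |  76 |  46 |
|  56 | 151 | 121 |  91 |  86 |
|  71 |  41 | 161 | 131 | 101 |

Row 1: 111 + 81 + 51 + 146 + 116 = 505.
Row 2: 126 + 96 + 66 + 61 + 156 = 505.
Row 3: 141 + 136 + 106 + 76 + 46 = 505.
Row 4: 56 + 151 + 121 + 91 + 86 = 505.
Row 5: 71 + 41 + 161 + 131 + 101 = 505.
Column 1: 111 + 126 + 141 + 56 + 71 = 505.
Column 2: 81 + 96 + 136 + 151 + 41 = 505.
Column 3: 51 + 66 + 106 + 121 + 161 = 505.
Column 4: 146 + 61 + 76 + 91 + 131 = 505.
Column 5: 116 + 156 + 46 + 86 + 101 = 505.
All lines sum to 505.

Yes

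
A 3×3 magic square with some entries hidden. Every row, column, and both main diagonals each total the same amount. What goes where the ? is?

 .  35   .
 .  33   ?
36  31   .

37

Column 2 is complete and sums to 99; that is the magic constant.
Row 3: 36 + 31 + ? = 99, so (3,3) = 32.
Using main diagonal: 33 + 32 + ? → (1,1) = 99 − 65 = 34.
Anti-diagonal needs 99; the known cells sum to 69, so (1,3) = 30.
The remaining cell in column 1 is (2,1) = 99 − 70 = 29.
The remaining cell in column 3 is (2,3) = 99 − 62 = 37.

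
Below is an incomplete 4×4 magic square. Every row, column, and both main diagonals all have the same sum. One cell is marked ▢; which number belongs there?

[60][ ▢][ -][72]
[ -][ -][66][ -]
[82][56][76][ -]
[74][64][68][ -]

78

Anti-diagonal is complete and sums to 268; that is the magic constant.
Row 3 must total 268; the given cells sum to 214, so (3,4) = 54.
Using row 4: 74 + 64 + 68 + ? → (4,4) = 268 − 206 = 62.
Column 1: 60 + 82 + 74 + ? = 268, so (2,1) = 52.
Using column 3: 66 + 76 + 68 + ? → (1,3) = 268 − 210 = 58.
Column 4 must total 268; the given cells sum to 188, so (2,4) = 80.
Using main diagonal: 60 + 76 + 62 + ? → (2,2) = 268 − 198 = 70.
Row 1 needs 268; the known cells sum to 190, so (1,2) = 78.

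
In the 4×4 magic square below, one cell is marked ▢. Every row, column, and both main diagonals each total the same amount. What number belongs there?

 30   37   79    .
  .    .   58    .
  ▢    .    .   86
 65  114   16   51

44

Row 4 is complete and sums to 246; that is the magic constant.
Row 1 must total 246; the given cells sum to 146, so (1,4) = 100.
Column 3 must total 246; the given cells sum to 153, so (3,3) = 93.
Column 4: 100 + 86 + 51 + ? = 246, so (2,4) = 9.
From main diagonal, 246 − (30 + 93 + 51) gives (2,2) = 72.
Anti-diagonal must total 246; the given cells sum to 223, so (3,2) = 23.
The remaining cell in row 2 is (2,1) = 246 − 139 = 107.
Row 3 needs 246; the known cells sum to 202, so (3,1) = 44.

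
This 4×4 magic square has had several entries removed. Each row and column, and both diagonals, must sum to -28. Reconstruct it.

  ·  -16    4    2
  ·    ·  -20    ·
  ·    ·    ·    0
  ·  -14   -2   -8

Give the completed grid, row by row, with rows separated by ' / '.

-18 -16 4 2 / 6 8 -20 -22 / -12 -6 -10 0 / -4 -14 -2 -8

Row 1: -16 + 4 + 2 + ? = -28, so (1,1) = -18.
Using row 4: -14 + (-2) + (-8) + ? → (4,1) = -28 − (-24) = -4.
From column 3, -28 − (4 + (-20) + (-2)) gives (3,3) = -10.
Using column 4: 2 + 0 + (-8) + ? → (2,4) = -28 − (-6) = -22.
From main diagonal, -28 − (-18 + (-10) + (-8)) gives (2,2) = 8.
The remaining cell in anti-diagonal is (3,2) = -28 − (-22) = -6.
Row 2 must total -28; the given cells sum to -34, so (2,1) = 6.
Row 3 must total -28; the given cells sum to -16, so (3,1) = -12.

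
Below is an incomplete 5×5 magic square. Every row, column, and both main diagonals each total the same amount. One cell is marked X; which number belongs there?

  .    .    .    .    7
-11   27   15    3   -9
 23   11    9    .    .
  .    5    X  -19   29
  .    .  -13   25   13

-7

Row 2 is complete and sums to 25; that is the magic constant.
Using column 5: 7 + (-9) + 29 + 13 + ? → (3,5) = 25 − 40 = -15.
The remaining cell in main diagonal is (1,1) = 25 − 30 = -5.
Anti-diagonal must total 25; the given cells sum to 24, so (5,1) = 1.
Row 3 needs 25; the known cells sum to 28, so (3,4) = -3.
The remaining cell in row 5 is (5,2) = 25 − 26 = -1.
Column 1 needs 25; the known cells sum to 8, so (4,1) = 17.
Column 2 needs 25; the known cells sum to 42, so (1,2) = -17.
The remaining cell in column 4 is (1,4) = 25 − 6 = 19.
Using row 1: -5 + (-17) + 19 + 7 + ? → (1,3) = 25 − 4 = 21.
From row 4, 25 − (17 + 5 + (-19) + 29) gives (4,3) = -7.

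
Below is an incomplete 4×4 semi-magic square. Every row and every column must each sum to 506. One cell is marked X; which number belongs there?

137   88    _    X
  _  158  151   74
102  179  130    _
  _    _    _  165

172

From row 2, 506 − (158 + 151 + 74) gives (2,1) = 123.
Using row 3: 102 + 179 + 130 + ? → (3,4) = 506 − 411 = 95.
Using column 1: 137 + 123 + 102 + ? → (4,1) = 506 − 362 = 144.
The remaining cell in column 2 is (4,2) = 506 − 425 = 81.
Using column 4: 74 + 95 + 165 + ? → (1,4) = 506 − 334 = 172.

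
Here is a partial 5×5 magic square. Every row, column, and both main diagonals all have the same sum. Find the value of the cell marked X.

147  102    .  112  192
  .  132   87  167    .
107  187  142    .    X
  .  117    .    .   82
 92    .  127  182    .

177

Anti-diagonal is complete and sums to 710; that is the magic constant.
The remaining cell in row 1 is (1,3) = 710 − 553 = 157.
Column 2: 102 + 132 + 187 + 117 + ? = 710, so (5,2) = 172.
Column 3: 157 + 87 + 142 + 127 + ? = 710, so (4,3) = 197.
Row 5: 92 + 172 + 127 + 182 + ? = 710, so (5,5) = 137.
From main diagonal, 710 − (147 + 132 + 142 + 137) gives (4,4) = 152.
Using row 4: 117 + 197 + 152 + 82 + ? → (4,1) = 710 − 548 = 162.
Column 1: 147 + 107 + 162 + 92 + ? = 710, so (2,1) = 202.
Column 4: 112 + 167 + 152 + 182 + ? = 710, so (3,4) = 97.
Using row 2: 202 + 132 + 87 + 167 + ? → (2,5) = 710 − 588 = 122.
Row 3: 107 + 187 + 142 + 97 + ? = 710, so (3,5) = 177.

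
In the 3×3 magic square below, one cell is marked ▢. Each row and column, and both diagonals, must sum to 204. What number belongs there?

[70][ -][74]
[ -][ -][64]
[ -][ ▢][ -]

Using row 1: 70 + 74 + ? → (1,2) = 204 − 144 = 60.
Column 3 must total 204; the given cells sum to 138, so (3,3) = 66.
Using main diagonal: 70 + 66 + ? → (2,2) = 204 − 136 = 68.
Using anti-diagonal: 74 + 68 + ? → (3,1) = 204 − 142 = 62.
Row 2 needs 204; the known cells sum to 132, so (2,1) = 72.
Using row 3: 62 + 66 + ? → (3,2) = 204 − 128 = 76.

76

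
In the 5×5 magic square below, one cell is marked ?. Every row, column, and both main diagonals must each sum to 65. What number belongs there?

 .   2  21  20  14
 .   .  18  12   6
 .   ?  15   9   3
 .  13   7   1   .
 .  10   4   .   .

Row 1: 2 + 21 + 20 + 14 + ? = 65, so (1,1) = 8.
The remaining cell in column 4 is (5,4) = 65 − 42 = 23.
From anti-diagonal, 65 − (14 + 12 + 15 + 13) gives (5,1) = 11.
From row 5, 65 − (11 + 10 + 4 + 23) gives (5,5) = 17.
Column 5 needs 65; the known cells sum to 40, so (4,5) = 25.
Main diagonal needs 65; the known cells sum to 41, so (2,2) = 24.
Row 2: 24 + 18 + 12 + 6 + ? = 65, so (2,1) = 5.
Row 4 needs 65; the known cells sum to 46, so (4,1) = 19.
Using column 1: 8 + 5 + 19 + 11 + ? → (3,1) = 65 − 43 = 22.
Column 2 needs 65; the known cells sum to 49, so (3,2) = 16.

16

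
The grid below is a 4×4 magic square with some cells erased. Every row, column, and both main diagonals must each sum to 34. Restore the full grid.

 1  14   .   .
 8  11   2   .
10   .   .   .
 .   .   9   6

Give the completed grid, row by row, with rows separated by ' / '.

Row 2 must total 34; the given cells sum to 21, so (2,4) = 13.
Using column 1: 1 + 8 + 10 + ? → (4,1) = 34 − 19 = 15.
Main diagonal must total 34; the given cells sum to 18, so (3,3) = 16.
Row 4 must total 34; the given cells sum to 30, so (4,2) = 4.
Column 2 needs 34; the known cells sum to 29, so (3,2) = 5.
Column 3 needs 34; the known cells sum to 27, so (1,3) = 7.
Anti-diagonal must total 34; the given cells sum to 22, so (1,4) = 12.
Using row 3: 10 + 5 + 16 + ? → (3,4) = 34 − 31 = 3.

1 14 7 12 / 8 11 2 13 / 10 5 16 3 / 15 4 9 6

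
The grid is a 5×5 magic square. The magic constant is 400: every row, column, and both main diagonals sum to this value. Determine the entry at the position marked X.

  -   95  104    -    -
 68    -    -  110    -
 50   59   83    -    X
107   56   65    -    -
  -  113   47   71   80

116

Row 5 needs 400; the known cells sum to 311, so (5,1) = 89.
Column 1: 68 + 50 + 107 + 89 + ? = 400, so (1,1) = 86.
Column 2 must total 400; the given cells sum to 323, so (2,2) = 77.
Column 3: 104 + 83 + 65 + 47 + ? = 400, so (2,3) = 101.
Using main diagonal: 86 + 77 + 83 + 80 + ? → (4,4) = 400 − 326 = 74.
From anti-diagonal, 400 − (110 + 83 + 56 + 89) gives (1,5) = 62.
The remaining cell in row 1 is (1,4) = 400 − 347 = 53.
Using row 2: 68 + 77 + 101 + 110 + ? → (2,5) = 400 − 356 = 44.
Row 4: 107 + 56 + 65 + 74 + ? = 400, so (4,5) = 98.
Column 4 must total 400; the given cells sum to 308, so (3,4) = 92.
From column 5, 400 − (62 + 44 + 98 + 80) gives (3,5) = 116.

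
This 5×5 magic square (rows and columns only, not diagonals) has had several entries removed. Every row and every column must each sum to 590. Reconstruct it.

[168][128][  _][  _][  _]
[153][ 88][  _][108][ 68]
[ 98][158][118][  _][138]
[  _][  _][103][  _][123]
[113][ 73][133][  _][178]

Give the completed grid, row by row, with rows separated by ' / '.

168 128 63 148 83 / 153 88 173 108 68 / 98 158 118 78 138 / 58 143 103 163 123 / 113 73 133 93 178

From row 2, 590 − (153 + 88 + 108 + 68) gives (2,3) = 173.
Row 3: 98 + 158 + 118 + 138 + ? = 590, so (3,4) = 78.
The remaining cell in row 5 is (5,4) = 590 − 497 = 93.
Column 1: 168 + 153 + 98 + 113 + ? = 590, so (4,1) = 58.
Column 2: 128 + 88 + 158 + 73 + ? = 590, so (4,2) = 143.
Using column 3: 173 + 118 + 103 + 133 + ? → (1,3) = 590 − 527 = 63.
Column 5 must total 590; the given cells sum to 507, so (1,5) = 83.
Using row 1: 168 + 128 + 63 + 83 + ? → (1,4) = 590 − 442 = 148.
Row 4 must total 590; the given cells sum to 427, so (4,4) = 163.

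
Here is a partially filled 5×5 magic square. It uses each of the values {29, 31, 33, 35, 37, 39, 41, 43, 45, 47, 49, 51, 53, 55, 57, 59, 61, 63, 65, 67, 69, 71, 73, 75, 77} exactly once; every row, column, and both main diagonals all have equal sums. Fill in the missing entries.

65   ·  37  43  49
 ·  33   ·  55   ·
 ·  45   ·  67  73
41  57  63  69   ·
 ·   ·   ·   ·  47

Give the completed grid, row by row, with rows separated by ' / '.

The 25 entries sum to 1325, so each line sums to 1325/5 = 265.
Row 1: 65 + 37 + 43 + 49 + ? = 265, so (1,2) = 71.
Row 4: 41 + 57 + 63 + 69 + ? = 265, so (4,5) = 35.
Column 2 must total 265; the given cells sum to 206, so (5,2) = 59.
From column 4, 265 − (43 + 55 + 67 + 69) gives (5,4) = 31.
Using column 5: 49 + 73 + 35 + 47 + ? → (2,5) = 265 − 204 = 61.
Main diagonal: 65 + 33 + 69 + 47 + ? = 265, so (3,3) = 51.
From anti-diagonal, 265 − (49 + 55 + 51 + 57) gives (5,1) = 53.
Row 3 needs 265; the known cells sum to 236, so (3,1) = 29.
Row 5 needs 265; the known cells sum to 190, so (5,3) = 75.
Column 1 must total 265; the given cells sum to 188, so (2,1) = 77.
Column 3 must total 265; the given cells sum to 226, so (2,3) = 39.

65 71 37 43 49 / 77 33 39 55 61 / 29 45 51 67 73 / 41 57 63 69 35 / 53 59 75 31 47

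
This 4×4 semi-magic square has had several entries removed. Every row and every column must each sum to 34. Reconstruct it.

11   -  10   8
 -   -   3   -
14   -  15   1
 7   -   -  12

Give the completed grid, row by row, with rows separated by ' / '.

The remaining cell in row 1 is (1,2) = 34 − 29 = 5.
Using row 3: 14 + 15 + 1 + ? → (3,2) = 34 − 30 = 4.
Column 1: 11 + 14 + 7 + ? = 34, so (2,1) = 2.
Using column 3: 10 + 3 + 15 + ? → (4,3) = 34 − 28 = 6.
Column 4 must total 34; the given cells sum to 21, so (2,4) = 13.
The remaining cell in row 2 is (2,2) = 34 − 18 = 16.
From row 4, 34 − (7 + 6 + 12) gives (4,2) = 9.

11 5 10 8 / 2 16 3 13 / 14 4 15 1 / 7 9 6 12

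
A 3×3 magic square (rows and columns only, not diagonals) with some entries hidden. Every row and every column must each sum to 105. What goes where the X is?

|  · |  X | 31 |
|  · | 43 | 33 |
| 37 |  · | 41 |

Row 2: 43 + 33 + ? = 105, so (2,1) = 29.
Row 3 needs 105; the known cells sum to 78, so (3,2) = 27.
Column 1: 29 + 37 + ? = 105, so (1,1) = 39.
Using column 2: 43 + 27 + ? → (1,2) = 105 − 70 = 35.

35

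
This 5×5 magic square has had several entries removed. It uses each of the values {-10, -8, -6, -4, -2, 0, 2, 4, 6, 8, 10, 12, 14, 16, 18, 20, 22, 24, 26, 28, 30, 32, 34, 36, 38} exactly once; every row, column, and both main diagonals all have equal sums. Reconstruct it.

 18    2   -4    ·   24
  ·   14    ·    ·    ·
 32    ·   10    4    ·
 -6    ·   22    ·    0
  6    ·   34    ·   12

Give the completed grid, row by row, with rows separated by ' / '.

The 25 entries sum to 350, so each line sums to 350/5 = 70.
The remaining cell in row 1 is (1,4) = 70 − 40 = 30.
Column 1 must total 70; the given cells sum to 50, so (2,1) = 20.
Column 3 must total 70; the given cells sum to 62, so (2,3) = 8.
Using main diagonal: 18 + 14 + 10 + 12 + ? → (4,4) = 70 − 54 = 16.
From row 4, 70 − (-6 + 22 + 16 + 0) gives (4,2) = 38.
Using anti-diagonal: 24 + 10 + 38 + 6 + ? → (2,4) = 70 − 78 = -8.
Row 2 must total 70; the given cells sum to 34, so (2,5) = 36.
From column 4, 70 − (30 + (-8) + 4 + 16) gives (5,4) = 28.
Using column 5: 24 + 36 + 0 + 12 + ? → (3,5) = 70 − 72 = -2.
The remaining cell in row 3 is (3,2) = 70 − 44 = 26.
Using row 5: 6 + 34 + 28 + 12 + ? → (5,2) = 70 − 80 = -10.

18 2 -4 30 24 / 20 14 8 -8 36 / 32 26 10 4 -2 / -6 38 22 16 0 / 6 -10 34 28 12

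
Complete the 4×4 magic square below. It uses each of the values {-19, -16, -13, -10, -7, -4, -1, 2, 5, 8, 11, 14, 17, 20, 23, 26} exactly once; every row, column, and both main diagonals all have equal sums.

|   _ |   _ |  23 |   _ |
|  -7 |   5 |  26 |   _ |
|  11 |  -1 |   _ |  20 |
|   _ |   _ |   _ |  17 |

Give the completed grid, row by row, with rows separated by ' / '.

8 -4 23 -13 / -7 5 26 -10 / 11 -1 -16 20 / 2 14 -19 17

The 16 entries sum to 56, so each line sums to 56/4 = 14.
Row 2 must total 14; the given cells sum to 24, so (2,4) = -10.
Row 3 must total 14; the given cells sum to 30, so (3,3) = -16.
Column 3: 23 + 26 + (-16) + ? = 14, so (4,3) = -19.
From column 4, 14 − (-10 + 20 + 17) gives (1,4) = -13.
Main diagonal: 5 + (-16) + 17 + ? = 14, so (1,1) = 8.
From anti-diagonal, 14 − (-13 + 26 + (-1)) gives (4,1) = 2.
Row 1 needs 14; the known cells sum to 18, so (1,2) = -4.
Using row 4: 2 + (-19) + 17 + ? → (4,2) = 14 − 0 = 14.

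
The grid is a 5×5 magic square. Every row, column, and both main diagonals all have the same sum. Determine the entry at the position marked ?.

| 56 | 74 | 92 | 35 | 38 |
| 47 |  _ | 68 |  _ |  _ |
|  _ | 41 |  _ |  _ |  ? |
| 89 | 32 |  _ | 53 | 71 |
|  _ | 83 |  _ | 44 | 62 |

95

Row 1 is complete and sums to 295; that is the magic constant.
Using row 4: 89 + 32 + 53 + 71 + ? → (4,3) = 295 − 245 = 50.
Using column 2: 74 + 41 + 32 + 83 + ? → (2,2) = 295 − 230 = 65.
Using main diagonal: 56 + 65 + 53 + 62 + ? → (3,3) = 295 − 236 = 59.
Column 3 must total 295; the given cells sum to 269, so (5,3) = 26.
Row 5 needs 295; the known cells sum to 215, so (5,1) = 80.
Column 1 needs 295; the known cells sum to 272, so (3,1) = 23.
Anti-diagonal: 38 + 59 + 32 + 80 + ? = 295, so (2,4) = 86.
From row 2, 295 − (47 + 65 + 68 + 86) gives (2,5) = 29.
Column 4 needs 295; the known cells sum to 218, so (3,4) = 77.
Column 5 must total 295; the given cells sum to 200, so (3,5) = 95.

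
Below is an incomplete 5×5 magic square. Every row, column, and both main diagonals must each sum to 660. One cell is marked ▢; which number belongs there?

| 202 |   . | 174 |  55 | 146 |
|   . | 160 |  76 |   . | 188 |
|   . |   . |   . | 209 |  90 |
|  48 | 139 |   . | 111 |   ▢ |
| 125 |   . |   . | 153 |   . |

From row 1, 660 − (202 + 174 + 55 + 146) gives (1,2) = 83.
The remaining cell in column 4 is (2,4) = 660 − 528 = 132.
From anti-diagonal, 660 − (146 + 132 + 139 + 125) gives (3,3) = 118.
Row 2: 160 + 76 + 132 + 188 + ? = 660, so (2,1) = 104.
From column 1, 660 − (202 + 104 + 48 + 125) gives (3,1) = 181.
Main diagonal needs 660; the known cells sum to 591, so (5,5) = 69.
The remaining cell in row 3 is (3,2) = 660 − 598 = 62.
The remaining cell in column 2 is (5,2) = 660 − 444 = 216.
The remaining cell in column 5 is (4,5) = 660 − 493 = 167.

167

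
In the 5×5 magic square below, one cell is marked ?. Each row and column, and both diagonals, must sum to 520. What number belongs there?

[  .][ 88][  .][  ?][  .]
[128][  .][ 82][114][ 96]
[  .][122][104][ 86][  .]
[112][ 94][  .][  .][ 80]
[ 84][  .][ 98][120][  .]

Row 2 needs 520; the known cells sum to 420, so (2,2) = 100.
Column 2 needs 520; the known cells sum to 404, so (5,2) = 116.
The remaining cell in anti-diagonal is (1,5) = 520 − 396 = 124.
Using row 5: 84 + 116 + 98 + 120 + ? → (5,5) = 520 − 418 = 102.
Column 5: 124 + 96 + 80 + 102 + ? = 520, so (3,5) = 118.
Using row 3: 122 + 104 + 86 + 118 + ? → (3,1) = 520 − 430 = 90.
The remaining cell in column 1 is (1,1) = 520 − 414 = 106.
Main diagonal must total 520; the given cells sum to 412, so (4,4) = 108.
Row 4 must total 520; the given cells sum to 394, so (4,3) = 126.
From column 3, 520 − (82 + 104 + 126 + 98) gives (1,3) = 110.
From column 4, 520 − (114 + 86 + 108 + 120) gives (1,4) = 92.

92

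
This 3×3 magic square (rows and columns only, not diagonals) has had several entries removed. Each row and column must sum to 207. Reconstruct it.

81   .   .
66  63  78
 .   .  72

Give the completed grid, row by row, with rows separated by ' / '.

The remaining cell in column 1 is (3,1) = 207 − 147 = 60.
The remaining cell in column 3 is (1,3) = 207 − 150 = 57.
Row 1: 81 + 57 + ? = 207, so (1,2) = 69.
Row 3 must total 207; the given cells sum to 132, so (3,2) = 75.

81 69 57 / 66 63 78 / 60 75 72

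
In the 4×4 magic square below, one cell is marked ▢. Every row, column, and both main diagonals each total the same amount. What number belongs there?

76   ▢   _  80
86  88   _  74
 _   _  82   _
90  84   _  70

Main diagonal is complete and sums to 316; that is the magic constant.
Row 2: 86 + 88 + 74 + ? = 316, so (2,3) = 68.
From row 4, 316 − (90 + 84 + 70) gives (4,3) = 72.
From column 1, 316 − (76 + 86 + 90) gives (3,1) = 64.
Column 3 must total 316; the given cells sum to 222, so (1,3) = 94.
Using column 4: 80 + 74 + 70 + ? → (3,4) = 316 − 224 = 92.
Anti-diagonal: 80 + 68 + 90 + ? = 316, so (3,2) = 78.
Row 1 needs 316; the known cells sum to 250, so (1,2) = 66.

66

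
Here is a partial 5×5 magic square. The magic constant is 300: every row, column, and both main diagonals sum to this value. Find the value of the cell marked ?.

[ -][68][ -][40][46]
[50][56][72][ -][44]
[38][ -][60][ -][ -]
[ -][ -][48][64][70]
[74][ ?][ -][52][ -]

Using row 2: 50 + 56 + 72 + 44 + ? → (2,4) = 300 − 222 = 78.
Column 4 needs 300; the known cells sum to 234, so (3,4) = 66.
The remaining cell in anti-diagonal is (4,2) = 300 − 258 = 42.
The remaining cell in row 4 is (4,1) = 300 − 224 = 76.
From column 1, 300 − (50 + 38 + 76 + 74) gives (1,1) = 62.
From main diagonal, 300 − (62 + 56 + 60 + 64) gives (5,5) = 58.
The remaining cell in row 1 is (1,3) = 300 − 216 = 84.
From column 3, 300 − (84 + 72 + 60 + 48) gives (5,3) = 36.
The remaining cell in column 5 is (3,5) = 300 − 218 = 82.
From row 3, 300 − (38 + 60 + 66 + 82) gives (3,2) = 54.
Row 5 needs 300; the known cells sum to 220, so (5,2) = 80.

80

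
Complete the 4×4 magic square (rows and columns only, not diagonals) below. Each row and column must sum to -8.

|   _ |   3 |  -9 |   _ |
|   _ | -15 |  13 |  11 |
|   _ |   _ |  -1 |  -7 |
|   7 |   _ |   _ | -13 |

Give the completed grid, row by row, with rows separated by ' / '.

-3 3 -9 1 / -17 -15 13 11 / 5 -5 -1 -7 / 7 9 -11 -13

Row 2 needs -8; the known cells sum to 9, so (2,1) = -17.
The remaining cell in column 3 is (4,3) = -8 − 3 = -11.
Column 4 needs -8; the known cells sum to -9, so (1,4) = 1.
Row 1 must total -8; the given cells sum to -5, so (1,1) = -3.
Row 4 needs -8; the known cells sum to -17, so (4,2) = 9.
From column 1, -8 − (-3 + (-17) + 7) gives (3,1) = 5.
The remaining cell in column 2 is (3,2) = -8 − (-3) = -5.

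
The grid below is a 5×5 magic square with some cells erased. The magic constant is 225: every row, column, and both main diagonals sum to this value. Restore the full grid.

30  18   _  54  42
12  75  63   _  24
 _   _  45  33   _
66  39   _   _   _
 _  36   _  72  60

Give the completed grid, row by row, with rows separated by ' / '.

Row 1 must total 225; the given cells sum to 144, so (1,3) = 81.
The remaining cell in row 2 is (2,4) = 225 − 174 = 51.
Column 2 needs 225; the known cells sum to 168, so (3,2) = 57.
The remaining cell in column 4 is (4,4) = 225 − 210 = 15.
From anti-diagonal, 225 − (42 + 51 + 45 + 39) gives (5,1) = 48.
Row 5 needs 225; the known cells sum to 216, so (5,3) = 9.
From column 1, 225 − (30 + 12 + 66 + 48) gives (3,1) = 69.
Column 3 must total 225; the given cells sum to 198, so (4,3) = 27.
Row 3 must total 225; the given cells sum to 204, so (3,5) = 21.
Row 4 must total 225; the given cells sum to 147, so (4,5) = 78.

30 18 81 54 42 / 12 75 63 51 24 / 69 57 45 33 21 / 66 39 27 15 78 / 48 36 9 72 60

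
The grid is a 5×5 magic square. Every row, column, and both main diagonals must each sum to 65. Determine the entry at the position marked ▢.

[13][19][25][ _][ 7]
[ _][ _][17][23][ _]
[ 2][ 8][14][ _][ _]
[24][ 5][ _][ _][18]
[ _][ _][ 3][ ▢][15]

From row 1, 65 − (13 + 19 + 25 + 7) gives (1,4) = 1.
Using column 3: 25 + 17 + 14 + 3 + ? → (4,3) = 65 − 59 = 6.
Anti-diagonal: 7 + 23 + 14 + 5 + ? = 65, so (5,1) = 16.
The remaining cell in row 4 is (4,4) = 65 − 53 = 12.
Column 1 needs 65; the known cells sum to 55, so (2,1) = 10.
The remaining cell in main diagonal is (2,2) = 65 − 54 = 11.
Using row 2: 10 + 11 + 17 + 23 + ? → (2,5) = 65 − 61 = 4.
Column 2 needs 65; the known cells sum to 43, so (5,2) = 22.
From column 5, 65 − (7 + 4 + 18 + 15) gives (3,5) = 21.
Row 3 must total 65; the given cells sum to 45, so (3,4) = 20.
Row 5: 16 + 22 + 3 + 15 + ? = 65, so (5,4) = 9.

9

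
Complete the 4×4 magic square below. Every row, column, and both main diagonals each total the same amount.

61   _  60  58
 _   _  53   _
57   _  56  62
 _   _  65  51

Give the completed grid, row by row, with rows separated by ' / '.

Column 3 is already complete: 60 + 53 + 56 + 65 = 234, so that is the magic constant.
Row 1 needs 234; the known cells sum to 179, so (1,2) = 55.
From row 3, 234 − (57 + 56 + 62) gives (3,2) = 59.
Column 4 needs 234; the known cells sum to 171, so (2,4) = 63.
Using main diagonal: 61 + 56 + 51 + ? → (2,2) = 234 − 168 = 66.
Anti-diagonal: 58 + 53 + 59 + ? = 234, so (4,1) = 64.
Using row 2: 66 + 53 + 63 + ? → (2,1) = 234 − 182 = 52.
Row 4: 64 + 65 + 51 + ? = 234, so (4,2) = 54.

61 55 60 58 / 52 66 53 63 / 57 59 56 62 / 64 54 65 51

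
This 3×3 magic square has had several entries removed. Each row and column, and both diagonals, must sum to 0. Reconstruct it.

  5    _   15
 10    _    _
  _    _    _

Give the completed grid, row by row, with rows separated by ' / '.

Row 1: 5 + 15 + ? = 0, so (1,2) = -20.
Column 1 needs 0; the known cells sum to 15, so (3,1) = -15.
Using anti-diagonal: 15 + (-15) + ? → (2,2) = 0 − 0 = 0.
Using row 2: 10 + 0 + ? → (2,3) = 0 − 10 = -10.
Using column 2: -20 + 0 + ? → (3,2) = 0 − (-20) = 20.
Using column 3: 15 + (-10) + ? → (3,3) = 0 − 5 = -5.

5 -20 15 / 10 0 -10 / -15 20 -5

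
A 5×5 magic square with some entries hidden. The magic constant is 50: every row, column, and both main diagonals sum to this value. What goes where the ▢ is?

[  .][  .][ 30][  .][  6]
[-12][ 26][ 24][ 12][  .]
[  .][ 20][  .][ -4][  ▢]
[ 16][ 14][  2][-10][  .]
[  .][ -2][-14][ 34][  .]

Row 2 needs 50; the known cells sum to 50, so (2,5) = 0.
Row 4: 16 + 14 + 2 + (-10) + ? = 50, so (4,5) = 28.
Column 2 must total 50; the given cells sum to 58, so (1,2) = -8.
Column 3 needs 50; the known cells sum to 42, so (3,3) = 8.
Column 4: 12 + (-4) + (-10) + 34 + ? = 50, so (1,4) = 18.
Anti-diagonal must total 50; the given cells sum to 40, so (5,1) = 10.
Using row 1: -8 + 30 + 18 + 6 + ? → (1,1) = 50 − 46 = 4.
Using row 5: 10 + (-2) + (-14) + 34 + ? → (5,5) = 50 − 28 = 22.
Using column 1: 4 + (-12) + 16 + 10 + ? → (3,1) = 50 − 18 = 32.
The remaining cell in column 5 is (3,5) = 50 − 56 = -6.

-6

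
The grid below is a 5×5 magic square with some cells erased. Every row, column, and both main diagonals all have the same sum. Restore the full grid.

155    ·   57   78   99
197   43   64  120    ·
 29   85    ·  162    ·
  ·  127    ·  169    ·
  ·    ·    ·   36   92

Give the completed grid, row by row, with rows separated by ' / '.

155 176 57 78 99 / 197 43 64 120 141 / 29 85 106 162 183 / 71 127 148 169 50 / 113 134 190 36 92

Column 4 is already complete: 78 + 120 + 162 + 169 + 36 = 565, so that is the magic constant.
The remaining cell in row 1 is (1,2) = 565 − 389 = 176.
The remaining cell in row 2 is (2,5) = 565 − 424 = 141.
Column 2 needs 565; the known cells sum to 431, so (5,2) = 134.
From main diagonal, 565 − (155 + 43 + 169 + 92) gives (3,3) = 106.
Anti-diagonal: 99 + 120 + 106 + 127 + ? = 565, so (5,1) = 113.
Row 3: 29 + 85 + 106 + 162 + ? = 565, so (3,5) = 183.
Using row 5: 113 + 134 + 36 + 92 + ? → (5,3) = 565 − 375 = 190.
Column 1 needs 565; the known cells sum to 494, so (4,1) = 71.
Column 3 needs 565; the known cells sum to 417, so (4,3) = 148.
Using column 5: 99 + 141 + 183 + 92 + ? → (4,5) = 565 − 515 = 50.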